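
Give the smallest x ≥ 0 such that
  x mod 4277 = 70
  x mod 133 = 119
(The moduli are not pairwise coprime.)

Combine the congruences pairwise.
gcd(4277, 133) = 7 and 7 | (119 − 70), so the pair is consistent; merging gives x ≡ 64225 (mod 81263), where 81263 = lcm(4277, 133).
The solution is unique modulo lcm(4277, 133) = 81263.

64225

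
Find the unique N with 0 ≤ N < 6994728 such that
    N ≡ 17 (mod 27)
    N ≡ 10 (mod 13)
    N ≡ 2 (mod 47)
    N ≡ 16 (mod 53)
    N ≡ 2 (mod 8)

From N ≡ 17 (mod 27) write N = 17 + 27t. Substituting into N ≡ 10 (mod 13) gives 27t ≡ 6 (mod 13), and since 1⁻¹ ≡ 1 (mod 13), t ≡ 6. Hence N ≡ 17 + 27·6 = 179 (mod 351).
From N ≡ 179 (mod 351) write N = 179 + 351t. Substituting into N ≡ 2 (mod 47) gives 351t ≡ 11 (mod 47), and since 22⁻¹ ≡ 15 (mod 47), t ≡ 24. Hence N ≡ 179 + 351·24 = 8603 (mod 16497).
From N ≡ 8603 (mod 16497) write N = 8603 + 16497t. Substituting into N ≡ 16 (mod 53) gives 16497t ≡ 52 (mod 53), and since 14⁻¹ ≡ 19 (mod 53), t ≡ 34. Hence N ≡ 8603 + 16497·34 = 569501 (mod 874341).
From N ≡ 569501 (mod 874341) write N = 569501 + 874341t. Substituting into N ≡ 2 (mod 8) gives 874341t ≡ 5 (mod 8), and since 5⁻¹ ≡ 5 (mod 8), t ≡ 1. Hence N ≡ 569501 + 874341·1 = 1443842 (mod 6994728).

1443842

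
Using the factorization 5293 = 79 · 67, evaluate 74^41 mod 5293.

Mod 79: 74 ≡ 74; 74^41 ≡ 54 (mod 79).
Mod 67: 74 ≡ 7; 7^41 ≡ 13 (mod 67).
Combine by CRT: x ≡ 54 (mod 79), x ≡ 13 (mod 67) ⇒ x ≡ 4636 (mod 5293).

4636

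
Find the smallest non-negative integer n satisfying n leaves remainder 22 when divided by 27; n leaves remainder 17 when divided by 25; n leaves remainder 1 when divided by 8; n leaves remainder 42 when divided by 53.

From n ≡ 22 (mod 27) write n = 22 + 27t. Substituting into n ≡ 17 (mod 25) gives 27t ≡ 20 (mod 25), and since 2⁻¹ ≡ 13 (mod 25), t ≡ 10. Hence n ≡ 22 + 27·10 = 292 (mod 675).
From n ≡ 292 (mod 675) write n = 292 + 675t. Substituting into n ≡ 1 (mod 8) gives 675t ≡ 5 (mod 8), and since 3⁻¹ ≡ 3 (mod 8), t ≡ 7. Hence n ≡ 292 + 675·7 = 5017 (mod 5400).
From n ≡ 5017 (mod 5400) write n = 5017 + 5400t. Substituting into n ≡ 42 (mod 53) gives 5400t ≡ 7 (mod 53), and since 47⁻¹ ≡ 44 (mod 53), t ≡ 43. Hence n ≡ 5017 + 5400·43 = 237217 (mod 286200).

237217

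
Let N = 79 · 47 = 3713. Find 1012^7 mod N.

Mod 79: 1012 ≡ 64; 64^7 ≡ 8 (mod 79).
Mod 47: 1012 ≡ 25; 25^7 ≡ 27 (mod 47).
Combine by CRT: x ≡ 8 (mod 79), x ≡ 27 (mod 47) ⇒ x ≡ 403 (mod 3713).

403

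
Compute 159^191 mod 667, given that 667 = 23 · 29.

Mod 23: 159 ≡ 21; by Fermat, exponent reduces to 191 mod 22 = 15; 21^15 ≡ 7 (mod 23).
Mod 29: 159 ≡ 14; by Fermat, exponent reduces to 191 mod 28 = 23; 14^23 ≡ 26 (mod 29).
Combine by CRT: x ≡ 7 (mod 23), x ≡ 26 (mod 29) ⇒ x ≡ 490 (mod 667).

490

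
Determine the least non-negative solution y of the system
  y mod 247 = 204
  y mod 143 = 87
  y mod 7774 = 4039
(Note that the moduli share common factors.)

gcd(247, 143) = 13 and 13 | (87 − 204), so the pair is consistent; merging gives y ≡ 945 (mod 2717), where 2717 = lcm(247, 143).
gcd(2717, 7774) = 13 and 13 | (4039 − 945), so the pair is consistent; merging gives y ≡ 11813 (mod 1624766), where 1624766 = lcm(2717, 7774).
The solution is unique modulo lcm(247, 143, 7774) = 1624766.

11813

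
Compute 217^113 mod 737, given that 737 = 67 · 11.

127

Mod 67: 217 ≡ 16; by Fermat, exponent reduces to 113 mod 66 = 47; 16^47 ≡ 60 (mod 67).
Mod 11: 217 ≡ 8; by Fermat, exponent reduces to 113 mod 10 = 3; 8^3 ≡ 6 (mod 11).
Combine by CRT: x ≡ 60 (mod 67), x ≡ 6 (mod 11) ⇒ x ≡ 127 (mod 737).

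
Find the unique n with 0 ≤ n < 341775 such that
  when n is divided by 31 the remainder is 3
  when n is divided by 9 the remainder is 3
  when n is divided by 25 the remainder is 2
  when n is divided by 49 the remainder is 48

217902

Combine the congruences pairwise.
From n ≡ 3 (mod 31) write n = 3 + 31t. Substituting into n ≡ 3 (mod 9) gives 31t ≡ 0 (mod 9), and since 4⁻¹ ≡ 7 (mod 9), t ≡ 0. Hence n ≡ 3 + 31·0 = 3 (mod 279).
From n ≡ 3 (mod 279) write n = 3 + 279t. Substituting into n ≡ 2 (mod 25) gives 279t ≡ 24 (mod 25), and since 4⁻¹ ≡ 19 (mod 25), t ≡ 6. Hence n ≡ 3 + 279·6 = 1677 (mod 6975).
From n ≡ 1677 (mod 6975) write n = 1677 + 6975t. Substituting into n ≡ 48 (mod 49) gives 6975t ≡ 37 (mod 49), and since 17⁻¹ ≡ 26 (mod 49), t ≡ 31. Hence n ≡ 1677 + 6975·31 = 217902 (mod 341775).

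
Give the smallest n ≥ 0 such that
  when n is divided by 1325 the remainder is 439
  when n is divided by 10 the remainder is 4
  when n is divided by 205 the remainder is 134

gcd(1325, 10) = 5 and 5 | (4 − 439), so the pair is consistent; merging gives n ≡ 1764 (mod 2650), where 2650 = lcm(1325, 10).
gcd(2650, 205) = 5 and 5 | (134 − 1764), so the pair is consistent; merging gives n ≡ 36214 (mod 108650), where 108650 = lcm(2650, 205).
The solution is unique modulo lcm(1325, 10, 205) = 108650.

36214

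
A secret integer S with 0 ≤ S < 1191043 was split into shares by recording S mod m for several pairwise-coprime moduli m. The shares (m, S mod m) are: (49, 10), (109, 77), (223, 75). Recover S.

180036

From S ≡ 10 (mod 49) write S = 10 + 49t. Substituting into S ≡ 77 (mod 109) gives 49t ≡ 67 (mod 109), and since 49⁻¹ ≡ 89 (mod 109), t ≡ 77. Hence S ≡ 10 + 49·77 = 3783 (mod 5341).
From S ≡ 3783 (mod 5341) write S = 3783 + 5341t. Substituting into S ≡ 75 (mod 223) gives 5341t ≡ 83 (mod 223), and since 212⁻¹ ≡ 81 (mod 223), t ≡ 33. Hence S ≡ 3783 + 5341·33 = 180036 (mod 1191043).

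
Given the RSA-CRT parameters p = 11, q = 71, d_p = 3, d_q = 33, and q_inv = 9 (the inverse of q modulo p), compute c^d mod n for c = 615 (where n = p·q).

m₁ = c^(d_p) mod p: c ≡ 10 (mod 11), and 10^3 mod 11 = 10.
m₂ = c^(d_q) mod q: c ≡ 47 (mod 71), and 47^33 mod 71 = 62.
h = q_inv·(m₁ − m₂) mod p = 9·(10 − 62) mod 11 = 5.
m = m₂ + h·q = 62 + 5·71 = 417.

417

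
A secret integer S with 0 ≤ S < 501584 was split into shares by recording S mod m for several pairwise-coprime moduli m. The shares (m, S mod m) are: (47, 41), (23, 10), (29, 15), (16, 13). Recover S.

The moduli are pairwise coprime; N = 47·23·29·16 = 501584.
N/47 = 10672; 10672 ≡ 3 (mod 47); 3·16 ≡ 1, so inverse 16.
N/23 = 21808; 21808 ≡ 4 (mod 23); 4·6 ≡ 1, so inverse 6.
N/29 = 17296; 17296 ≡ 12 (mod 29); 12·17 ≡ 1, so inverse 17.
N/16 = 31349; 31349 ≡ 5 (mod 16); 5·13 ≡ 1, so inverse 13.
S ≡ 41·10672·16 + 10·21808·6 + 15·17296·17 + 13·31349·13 = 18017773.
18017773 mod 501584 = 462333.

462333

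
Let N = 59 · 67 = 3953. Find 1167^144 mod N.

2605

Mod 59: 1167 ≡ 46; by Fermat, exponent reduces to 144 mod 58 = 28; 46^28 ≡ 9 (mod 59).
Mod 67: 1167 ≡ 28; by Fermat, exponent reduces to 144 mod 66 = 12; 28^12 ≡ 59 (mod 67).
Combine by CRT: x ≡ 9 (mod 59), x ≡ 59 (mod 67) ⇒ x ≡ 2605 (mod 3953).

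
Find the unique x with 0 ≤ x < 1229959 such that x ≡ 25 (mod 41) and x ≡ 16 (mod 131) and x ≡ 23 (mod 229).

From x ≡ 25 (mod 41) write x = 25 + 41t. Substituting into x ≡ 16 (mod 131) gives 41t ≡ 122 (mod 131), and since 41⁻¹ ≡ 16 (mod 131), t ≡ 118. Hence x ≡ 25 + 41·118 = 4863 (mod 5371).
From x ≡ 4863 (mod 5371) write x = 4863 + 5371t. Substituting into x ≡ 23 (mod 229) gives 5371t ≡ 198 (mod 229), and since 104⁻¹ ≡ 218 (mod 229), t ≡ 112. Hence x ≡ 4863 + 5371·112 = 606415 (mod 1229959).

606415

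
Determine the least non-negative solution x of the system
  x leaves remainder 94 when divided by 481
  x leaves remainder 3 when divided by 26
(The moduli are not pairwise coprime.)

575

gcd(481, 26) = 13 and 13 | (3 − 94), so the pair is consistent; merging gives x ≡ 575 (mod 962), where 962 = lcm(481, 26).
The solution is unique modulo lcm(481, 26) = 962.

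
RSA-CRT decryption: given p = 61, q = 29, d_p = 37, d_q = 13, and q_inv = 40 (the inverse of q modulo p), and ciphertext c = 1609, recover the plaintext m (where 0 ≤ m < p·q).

756

m₁ = c^(d_p) mod p: c ≡ 23 (mod 61), and 23^37 mod 61 = 24.
m₂ = c^(d_q) mod q: c ≡ 14 (mod 29), and 14^13 mod 29 = 2.
h = q_inv·(m₁ − m₂) mod p = 40·(24 − 2) mod 61 = 26.
m = m₂ + h·q = 2 + 26·29 = 756.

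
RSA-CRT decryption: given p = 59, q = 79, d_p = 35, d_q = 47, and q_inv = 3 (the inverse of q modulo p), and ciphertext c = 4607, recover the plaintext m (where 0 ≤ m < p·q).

m₁ = c^(d_p) mod p: c ≡ 5 (mod 59), and 5^35 mod 59 = 49.
m₂ = c^(d_q) mod q: c ≡ 25 (mod 79), and 25^47 mod 79 = 31.
h = q_inv·(m₁ − m₂) mod p = 3·(49 − 31) mod 59 = 54.
m = m₂ + h·q = 31 + 54·79 = 4297.

4297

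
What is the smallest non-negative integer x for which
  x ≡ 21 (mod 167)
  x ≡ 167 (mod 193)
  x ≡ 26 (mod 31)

730479

The moduli are pairwise coprime; N = 167·193·31 = 999161.
N/167 = 5983; 5983 ≡ 138 (mod 167); 138·23 ≡ 1, so inverse 23.
N/193 = 5177; 5177 ≡ 159 (mod 193); 159·17 ≡ 1, so inverse 17.
N/31 = 32231; 32231 ≡ 22 (mod 31); 22·24 ≡ 1, so inverse 24.
x ≡ 21·5983·23 + 167·5177·17 + 26·32231·24 = 37699436.
37699436 mod 999161 = 730479.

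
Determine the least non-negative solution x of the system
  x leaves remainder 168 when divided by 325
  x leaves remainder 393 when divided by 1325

gcd(325, 1325) = 25 and 25 | (393 − 168), so the pair is consistent; merging gives x ≡ 5693 (mod 17225), where 17225 = lcm(325, 1325).
The solution is unique modulo lcm(325, 1325) = 17225.

5693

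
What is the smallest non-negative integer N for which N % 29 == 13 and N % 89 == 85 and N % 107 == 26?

From N ≡ 13 (mod 29) write N = 13 + 29t. Substituting into N ≡ 85 (mod 89) gives 29t ≡ 72 (mod 89), and since 29⁻¹ ≡ 43 (mod 89), t ≡ 70. Hence N ≡ 13 + 29·70 = 2043 (mod 2581).
From N ≡ 2043 (mod 2581) write N = 2043 + 2581t. Substituting into N ≡ 26 (mod 107) gives 2581t ≡ 16 (mod 107), and since 13⁻¹ ≡ 33 (mod 107), t ≡ 100. Hence N ≡ 2043 + 2581·100 = 260143 (mod 276167).

260143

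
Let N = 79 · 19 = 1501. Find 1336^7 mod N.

427

Mod 79: 1336 ≡ 72; 72^7 ≡ 32 (mod 79).
Mod 19: 1336 ≡ 6; 6^7 ≡ 9 (mod 19).
Combine by CRT: x ≡ 32 (mod 79), x ≡ 9 (mod 19) ⇒ x ≡ 427 (mod 1501).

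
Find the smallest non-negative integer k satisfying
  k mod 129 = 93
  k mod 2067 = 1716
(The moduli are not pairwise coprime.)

38922

gcd(129, 2067) = 3 and 3 | (1716 − 93), so the pair is consistent; merging gives k ≡ 38922 (mod 88881), where 88881 = lcm(129, 2067).
The solution is unique modulo lcm(129, 2067) = 88881.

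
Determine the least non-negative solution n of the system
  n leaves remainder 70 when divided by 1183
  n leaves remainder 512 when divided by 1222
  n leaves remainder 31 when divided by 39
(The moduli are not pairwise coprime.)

134932

Combine the congruences pairwise.
gcd(1183, 1222) = 13 and 13 | (512 − 70), so the pair is consistent; merging gives n ≡ 23730 (mod 111202), where 111202 = lcm(1183, 1222).
gcd(111202, 39) = 13 and 13 | (31 − 23730), so the pair is consistent; merging gives n ≡ 134932 (mod 333606), where 333606 = lcm(111202, 39).
The solution is unique modulo lcm(1183, 1222, 39) = 333606.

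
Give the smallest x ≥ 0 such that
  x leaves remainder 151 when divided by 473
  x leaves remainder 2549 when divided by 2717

35153

gcd(473, 2717) = 11 and 11 | (2549 − 151), so the pair is consistent; merging gives x ≡ 35153 (mod 116831), where 116831 = lcm(473, 2717).
The solution is unique modulo lcm(473, 2717) = 116831.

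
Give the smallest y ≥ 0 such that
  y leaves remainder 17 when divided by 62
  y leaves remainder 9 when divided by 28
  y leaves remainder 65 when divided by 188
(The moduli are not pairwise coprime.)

1381

gcd(62, 28) = 2 and 2 | (9 − 17), so the pair is consistent; merging gives y ≡ 513 (mod 868), where 868 = lcm(62, 28).
gcd(868, 188) = 4 and 4 | (65 − 513), so the pair is consistent; merging gives y ≡ 1381 (mod 40796), where 40796 = lcm(868, 188).
The solution is unique modulo lcm(62, 28, 188) = 40796.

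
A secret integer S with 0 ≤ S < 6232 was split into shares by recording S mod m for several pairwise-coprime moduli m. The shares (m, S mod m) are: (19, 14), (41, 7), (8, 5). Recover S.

4517

The moduli are pairwise coprime; N = 19·41·8 = 6232.
N/19 = 328; 328 ≡ 5 (mod 19); 5·4 ≡ 1, so inverse 4.
N/41 = 152; 152 ≡ 29 (mod 41); 29·17 ≡ 1, so inverse 17.
N/8 = 779; 779 ≡ 3 (mod 8); 3·3 ≡ 1, so inverse 3.
S ≡ 14·328·4 + 7·152·17 + 5·779·3 = 48141.
48141 mod 6232 = 4517.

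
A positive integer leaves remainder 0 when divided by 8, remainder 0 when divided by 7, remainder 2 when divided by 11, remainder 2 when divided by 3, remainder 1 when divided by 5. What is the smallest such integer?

2576

From m ≡ 0 (mod 8) write m = 0 + 8t. Substituting into m ≡ 0 (mod 7) gives 8t ≡ 0 (mod 7), and since 1⁻¹ ≡ 1 (mod 7), t ≡ 0. Hence m ≡ 0 + 8·0 = 0 (mod 56).
From m ≡ 0 (mod 56) write m = 0 + 56t. Substituting into m ≡ 2 (mod 11) gives 56t ≡ 2 (mod 11), and since 1⁻¹ ≡ 1 (mod 11), t ≡ 2. Hence m ≡ 0 + 56·2 = 112 (mod 616).
From m ≡ 112 (mod 616) write m = 112 + 616t. Substituting into m ≡ 2 (mod 3) gives 616t ≡ 1 (mod 3), and since 1⁻¹ ≡ 1 (mod 3), t ≡ 1. Hence m ≡ 112 + 616·1 = 728 (mod 1848).
From m ≡ 728 (mod 1848) write m = 728 + 1848t. Substituting into m ≡ 1 (mod 5) gives 1848t ≡ 3 (mod 5), and since 3⁻¹ ≡ 2 (mod 5), t ≡ 1. Hence m ≡ 728 + 1848·1 = 2576 (mod 9240).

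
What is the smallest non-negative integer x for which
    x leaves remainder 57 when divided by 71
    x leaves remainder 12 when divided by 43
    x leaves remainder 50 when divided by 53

39959

From x ≡ 57 (mod 71) write x = 57 + 71t. Substituting into x ≡ 12 (mod 43) gives 71t ≡ 41 (mod 43), and since 28⁻¹ ≡ 20 (mod 43), t ≡ 3. Hence x ≡ 57 + 71·3 = 270 (mod 3053).
From x ≡ 270 (mod 3053) write x = 270 + 3053t. Substituting into x ≡ 50 (mod 53) gives 3053t ≡ 45 (mod 53), and since 32⁻¹ ≡ 5 (mod 53), t ≡ 13. Hence x ≡ 270 + 3053·13 = 39959 (mod 161809).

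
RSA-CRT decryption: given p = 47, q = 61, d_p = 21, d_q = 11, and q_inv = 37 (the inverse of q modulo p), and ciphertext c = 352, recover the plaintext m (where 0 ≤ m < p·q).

m₁ = c^(d_p) mod p: c ≡ 23 (mod 47), and 23^21 mod 47 = 43.
m₂ = c^(d_q) mod q: c ≡ 47 (mod 61), and 47^11 mod 61 = 13.
h = q_inv·(m₁ − m₂) mod p = 37·(43 − 13) mod 47 = 29.
m = m₂ + h·q = 13 + 29·61 = 1782.

1782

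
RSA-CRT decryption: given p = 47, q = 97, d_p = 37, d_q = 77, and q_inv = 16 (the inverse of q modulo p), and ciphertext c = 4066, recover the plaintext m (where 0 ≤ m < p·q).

m₁ = c^(d_p) mod p: c ≡ 24 (mod 47), and 24^37 mod 47 = 42.
m₂ = c^(d_q) mod q: c ≡ 89 (mod 97), and 89^77 mod 97 = 79.
h = q_inv·(m₁ − m₂) mod p = 16·(42 − 79) mod 47 = 19.
m = m₂ + h·q = 79 + 19·97 = 1922.

1922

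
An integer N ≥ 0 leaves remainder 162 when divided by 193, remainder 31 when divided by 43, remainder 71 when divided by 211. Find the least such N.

The moduli are pairwise coprime; M = 193·43·211 = 1751089.
M/193 = 9073; 9073 ≡ 2 (mod 193); 2·97 ≡ 1, so inverse 97.
M/43 = 40723; 40723 ≡ 2 (mod 43); 2·22 ≡ 1, so inverse 22.
M/211 = 8299; 8299 ≡ 70 (mod 211); 70·208 ≡ 1, so inverse 208.
N ≡ 162·9073·97 + 31·40723·22 + 71·8299·208 = 292905840.
292905840 mod 1751089 = 473977.

473977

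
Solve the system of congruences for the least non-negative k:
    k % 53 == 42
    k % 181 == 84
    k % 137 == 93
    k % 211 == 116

From k ≡ 42 (mod 53) write k = 42 + 53t. Substituting into k ≡ 84 (mod 181) gives 53t ≡ 42 (mod 181), and since 53⁻¹ ≡ 41 (mod 181), t ≡ 93. Hence k ≡ 42 + 53·93 = 4971 (mod 9593).
From k ≡ 4971 (mod 9593) write k = 4971 + 9593t. Substituting into k ≡ 93 (mod 137) gives 9593t ≡ 54 (mod 137), and since 3⁻¹ ≡ 46 (mod 137), t ≡ 18. Hence k ≡ 4971 + 9593·18 = 177645 (mod 1314241).
From k ≡ 177645 (mod 1314241) write k = 177645 + 1314241t. Substituting into k ≡ 116 (mod 211) gives 1314241t ≡ 133 (mod 211), and since 133⁻¹ ≡ 165 (mod 211), t ≡ 1. Hence k ≡ 177645 + 1314241·1 = 1491886 (mod 277304851).

1491886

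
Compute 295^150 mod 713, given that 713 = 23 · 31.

652

Mod 23: 295 ≡ 19; by Fermat, exponent reduces to 150 mod 22 = 18; 19^18 ≡ 8 (mod 23).
Mod 31: 295 ≡ 16; since 30 | 150, by Fermat 16^150 ≡ 1 (mod 31).
Combine by CRT: x ≡ 8 (mod 23), x ≡ 1 (mod 31) ⇒ x ≡ 652 (mod 713).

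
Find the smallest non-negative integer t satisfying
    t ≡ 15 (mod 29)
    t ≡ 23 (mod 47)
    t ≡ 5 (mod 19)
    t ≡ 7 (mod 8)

133879

The moduli are pairwise coprime; N = 29·47·19·8 = 207176.
N/29 = 7144; 7144 ≡ 10 (mod 29); 10·3 ≡ 1, so inverse 3.
N/47 = 4408; 4408 ≡ 37 (mod 47); 37·14 ≡ 1, so inverse 14.
N/19 = 10904; 10904 ≡ 17 (mod 19); 17·9 ≡ 1, so inverse 9.
N/8 = 25897; 25897 ≡ 1 (mod 8), inverse 1.
t ≡ 15·7144·3 + 23·4408·14 + 5·10904·9 + 7·25897·1 = 2412815.
2412815 mod 207176 = 133879.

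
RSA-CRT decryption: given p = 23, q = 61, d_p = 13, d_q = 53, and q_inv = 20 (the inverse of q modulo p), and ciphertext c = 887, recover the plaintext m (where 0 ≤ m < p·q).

1273

m₁ = c^(d_p) mod p: c ≡ 13 (mod 23), and 13^13 mod 23 = 8.
m₂ = c^(d_q) mod q: c ≡ 33 (mod 61), and 33^53 mod 61 = 53.
h = q_inv·(m₁ − m₂) mod p = 20·(8 − 53) mod 23 = 20.
m = m₂ + h·q = 53 + 20·61 = 1273.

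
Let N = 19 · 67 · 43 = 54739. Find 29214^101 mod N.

42206

Mod 19: 29214 ≡ 11; by Fermat, exponent reduces to 101 mod 18 = 11; 11^11 ≡ 7 (mod 19).
Mod 67: 29214 ≡ 2; by Fermat, exponent reduces to 101 mod 66 = 35; 2^35 ≡ 63 (mod 67).
Mod 43: 29214 ≡ 17; by Fermat, exponent reduces to 101 mod 42 = 17; 17^17 ≡ 23 (mod 43).
Combine by CRT: x ≡ 7 (mod 19), x ≡ 63 (mod 67), x ≡ 23 (mod 43) ⇒ x ≡ 42206 (mod 54739).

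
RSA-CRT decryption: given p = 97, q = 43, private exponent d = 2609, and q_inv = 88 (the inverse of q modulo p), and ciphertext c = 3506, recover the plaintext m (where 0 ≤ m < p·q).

d_p = d mod (p−1) = 2609 mod 96 = 17; d_q = d mod (q−1) = 5.
m₁ = c^(d_p) mod p: c ≡ 14 (mod 97), and 14^17 mod 97 = 92.
m₂ = c^(d_q) mod q: c ≡ 23 (mod 43), and 23^5 mod 43 = 17.
h = q_inv·(m₁ − m₂) mod p = 88·(92 − 17) mod 97 = 4.
m = m₂ + h·q = 17 + 4·43 = 189.

189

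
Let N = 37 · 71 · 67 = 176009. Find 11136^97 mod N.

Mod 37: 11136 ≡ 36; by Fermat, exponent reduces to 97 mod 36 = 25; 36^25 ≡ 36 (mod 37).
Mod 71: 11136 ≡ 60; by Fermat, exponent reduces to 97 mod 70 = 27; 60^27 ≡ 6 (mod 71).
Mod 67: 11136 ≡ 14; by Fermat, exponent reduces to 97 mod 66 = 31; 14^31 ≡ 40 (mod 67).
Combine by CRT: x ≡ 36 (mod 37), x ≡ 6 (mod 71), x ≡ 40 (mod 67) ⇒ x ≡ 88614 (mod 176009).

88614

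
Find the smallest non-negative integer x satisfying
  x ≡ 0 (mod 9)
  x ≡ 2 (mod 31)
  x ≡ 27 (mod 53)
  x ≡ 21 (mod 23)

22446

From x ≡ 0 (mod 9) write x = 0 + 9t. Substituting into x ≡ 2 (mod 31) gives 9t ≡ 2 (mod 31), and since 9⁻¹ ≡ 7 (mod 31), t ≡ 14. Hence x ≡ 0 + 9·14 = 126 (mod 279).
From x ≡ 126 (mod 279) write x = 126 + 279t. Substituting into x ≡ 27 (mod 53) gives 279t ≡ 7 (mod 53), and since 14⁻¹ ≡ 19 (mod 53), t ≡ 27. Hence x ≡ 126 + 279·27 = 7659 (mod 14787).
From x ≡ 7659 (mod 14787) write x = 7659 + 14787t. Substituting into x ≡ 21 (mod 23) gives 14787t ≡ 21 (mod 23), and since 21⁻¹ ≡ 11 (mod 23), t ≡ 1. Hence x ≡ 7659 + 14787·1 = 22446 (mod 340101).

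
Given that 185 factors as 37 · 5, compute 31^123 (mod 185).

Mod 37: 31 ≡ 31; by Fermat, exponent reduces to 123 mod 36 = 15; 31^15 ≡ 6 (mod 37).
Mod 5: 31 ≡ 1; by Fermat, exponent reduces to 123 mod 4 = 3; 1^3 ≡ 1 (mod 5).
Combine by CRT: x ≡ 6 (mod 37), x ≡ 1 (mod 5) ⇒ x ≡ 6 (mod 185).

6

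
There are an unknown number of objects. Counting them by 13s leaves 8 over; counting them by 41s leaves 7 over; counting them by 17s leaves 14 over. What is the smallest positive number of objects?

From N ≡ 8 (mod 13) write N = 8 + 13t. Substituting into N ≡ 7 (mod 41) gives 13t ≡ 40 (mod 41), and since 13⁻¹ ≡ 19 (mod 41), t ≡ 22. Hence N ≡ 8 + 13·22 = 294 (mod 533).
From N ≡ 294 (mod 533) write N = 294 + 533t. Substituting into N ≡ 14 (mod 17) gives 533t ≡ 9 (mod 17), and since 6⁻¹ ≡ 3 (mod 17), t ≡ 10. Hence N ≡ 294 + 533·10 = 5624 (mod 9061).

5624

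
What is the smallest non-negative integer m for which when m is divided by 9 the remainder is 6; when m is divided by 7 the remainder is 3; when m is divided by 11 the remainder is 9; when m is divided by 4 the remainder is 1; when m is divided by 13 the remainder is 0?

From m ≡ 6 (mod 9) write m = 6 + 9t. Substituting into m ≡ 3 (mod 7) gives 9t ≡ 4 (mod 7), and since 2⁻¹ ≡ 4 (mod 7), t ≡ 2. Hence m ≡ 6 + 9·2 = 24 (mod 63).
From m ≡ 24 (mod 63) write m = 24 + 63t. Substituting into m ≡ 9 (mod 11) gives 63t ≡ 7 (mod 11), and since 8⁻¹ ≡ 7 (mod 11), t ≡ 5. Hence m ≡ 24 + 63·5 = 339 (mod 693).
From m ≡ 339 (mod 693) write m = 339 + 693t. Substituting into m ≡ 1 (mod 4) gives 693t ≡ 2 (mod 4), and since 1⁻¹ ≡ 1 (mod 4), t ≡ 2. Hence m ≡ 339 + 693·2 = 1725 (mod 2772).
From m ≡ 1725 (mod 2772) write m = 1725 + 2772t. Substituting into m ≡ 0 (mod 13) gives 2772t ≡ 4 (mod 13), and since 3⁻¹ ≡ 9 (mod 13), t ≡ 10. Hence m ≡ 1725 + 2772·10 = 29445 (mod 36036).

29445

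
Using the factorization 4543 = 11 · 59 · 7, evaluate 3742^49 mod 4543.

2734

Mod 11: 3742 ≡ 2; by Fermat, exponent reduces to 49 mod 10 = 9; 2^9 ≡ 6 (mod 11).
Mod 59: 3742 ≡ 25; 25^49 ≡ 20 (mod 59).
Mod 7: 3742 ≡ 4; by Fermat, exponent reduces to 49 mod 6 = 1; 4^1 ≡ 4 (mod 7).
Combine by CRT: x ≡ 6 (mod 11), x ≡ 20 (mod 59), x ≡ 4 (mod 7) ⇒ x ≡ 2734 (mod 4543).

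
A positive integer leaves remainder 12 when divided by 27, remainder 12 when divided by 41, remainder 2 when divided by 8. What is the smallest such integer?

From k ≡ 12 (mod 27) write k = 12 + 27t. Substituting into k ≡ 12 (mod 41) gives 27t ≡ 0 (mod 41), and since 27⁻¹ ≡ 38 (mod 41), t ≡ 0. Hence k ≡ 12 + 27·0 = 12 (mod 1107).
From k ≡ 12 (mod 1107) write k = 12 + 1107t. Substituting into k ≡ 2 (mod 8) gives 1107t ≡ 6 (mod 8), and since 3⁻¹ ≡ 3 (mod 8), t ≡ 2. Hence k ≡ 12 + 1107·2 = 2226 (mod 8856).

2226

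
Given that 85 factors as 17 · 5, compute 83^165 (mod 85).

Mod 17: 83 ≡ 15; by Fermat, exponent reduces to 165 mod 16 = 5; 15^5 ≡ 2 (mod 17).
Mod 5: 83 ≡ 3; by Fermat, exponent reduces to 165 mod 4 = 1; 3^1 ≡ 3 (mod 5).
Combine by CRT: x ≡ 2 (mod 17), x ≡ 3 (mod 5) ⇒ x ≡ 53 (mod 85).

53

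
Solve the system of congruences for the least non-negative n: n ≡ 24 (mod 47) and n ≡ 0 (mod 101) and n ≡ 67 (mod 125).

The moduli are pairwise coprime; M = 47·101·125 = 593375.
M/47 = 12625; 12625 ≡ 29 (mod 47); 29·13 ≡ 1, so inverse 13.
M/101 = 5875; 5875 ≡ 17 (mod 101); 17·6 ≡ 1, so inverse 6.
M/125 = 4747; 4747 ≡ 122 (mod 125); 122·83 ≡ 1, so inverse 83.
n ≡ 24·12625·13 + 0·5875·6 + 67·4747·83 = 30337067.
30337067 mod 593375 = 74942.

74942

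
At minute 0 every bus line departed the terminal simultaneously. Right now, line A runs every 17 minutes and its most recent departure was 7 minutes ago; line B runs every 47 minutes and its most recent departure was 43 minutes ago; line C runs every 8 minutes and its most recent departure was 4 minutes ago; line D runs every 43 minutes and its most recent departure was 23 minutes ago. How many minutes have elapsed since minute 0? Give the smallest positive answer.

From t ≡ 7 (mod 17) write t = 7 + 17s. Substituting into t ≡ 43 (mod 47) gives 17s ≡ 36 (mod 47), and since 17⁻¹ ≡ 36 (mod 47), s ≡ 27. Hence t ≡ 7 + 17·27 = 466 (mod 799).
From t ≡ 466 (mod 799) write t = 466 + 799s. Substituting into t ≡ 4 (mod 8) gives 799s ≡ 2 (mod 8), and since 7⁻¹ ≡ 7 (mod 8), s ≡ 6. Hence t ≡ 466 + 799·6 = 5260 (mod 6392).
From t ≡ 5260 (mod 6392) write t = 5260 + 6392s. Substituting into t ≡ 23 (mod 43) gives 6392s ≡ 9 (mod 43), and since 28⁻¹ ≡ 20 (mod 43), s ≡ 8. Hence t ≡ 5260 + 6392·8 = 56396 (mod 274856).

56396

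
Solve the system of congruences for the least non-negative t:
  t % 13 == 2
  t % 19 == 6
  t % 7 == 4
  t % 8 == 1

From t ≡ 2 (mod 13) write t = 2 + 13s. Substituting into t ≡ 6 (mod 19) gives 13s ≡ 4 (mod 19), and since 13⁻¹ ≡ 3 (mod 19), s ≡ 12. Hence t ≡ 2 + 13·12 = 158 (mod 247).
From t ≡ 158 (mod 247) write t = 158 + 247s. Substituting into t ≡ 4 (mod 7) gives 247s ≡ 0 (mod 7), and since 2⁻¹ ≡ 4 (mod 7), s ≡ 0. Hence t ≡ 158 + 247·0 = 158 (mod 1729).
From t ≡ 158 (mod 1729) write t = 158 + 1729s. Substituting into t ≡ 1 (mod 8) gives 1729s ≡ 3 (mod 8), and since 1⁻¹ ≡ 1 (mod 8), s ≡ 3. Hence t ≡ 158 + 1729·3 = 5345 (mod 13832).

5345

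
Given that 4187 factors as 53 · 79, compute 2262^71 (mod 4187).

Mod 53: 2262 ≡ 36; by Fermat, exponent reduces to 71 mod 52 = 19; 36^19 ≡ 44 (mod 53).
Mod 79: 2262 ≡ 50; 50^71 ≡ 76 (mod 79).
Combine by CRT: x ≡ 44 (mod 53), x ≡ 76 (mod 79) ⇒ x ≡ 945 (mod 4187).

945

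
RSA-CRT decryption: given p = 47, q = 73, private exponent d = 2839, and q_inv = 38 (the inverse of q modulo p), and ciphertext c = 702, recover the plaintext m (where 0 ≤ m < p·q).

d_p = d mod (p−1) = 2839 mod 46 = 33; d_q = d mod (q−1) = 31.
m₁ = c^(d_p) mod p: c ≡ 44 (mod 47), and 44^33 mod 47 = 30.
m₂ = c^(d_q) mod q: c ≡ 45 (mod 73), and 45^31 mod 73 = 58.
h = q_inv·(m₁ − m₂) mod p = 38·(30 − 58) mod 47 = 17.
m = m₂ + h·q = 58 + 17·73 = 1299.

1299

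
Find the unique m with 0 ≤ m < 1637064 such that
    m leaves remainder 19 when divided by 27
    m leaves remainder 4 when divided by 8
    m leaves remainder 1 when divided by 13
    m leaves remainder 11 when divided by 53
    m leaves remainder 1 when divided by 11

The moduli are pairwise coprime; N = 27·8·13·53·11 = 1637064.
N/27 = 60632; 60632 ≡ 17 (mod 27); 17·8 ≡ 1, so inverse 8.
N/8 = 204633; 204633 ≡ 1 (mod 8), inverse 1.
N/13 = 125928; 125928 ≡ 10 (mod 13); 10·4 ≡ 1, so inverse 4.
N/53 = 30888; 30888 ≡ 42 (mod 53); 42·24 ≡ 1, so inverse 24.
N/11 = 148824; 148824 ≡ 5 (mod 11); 5·9 ≡ 1, so inverse 9.
m ≡ 19·60632·8 + 4·204633·1 + 1·125928·4 + 11·30888·24 + 1·148824·9 = 20032156.
20032156 mod 1637064 = 387388.

387388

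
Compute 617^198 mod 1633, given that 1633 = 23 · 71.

Mod 23: 617 ≡ 19; since 22 | 198, by Fermat 19^198 ≡ 1 (mod 23).
Mod 71: 617 ≡ 49; by Fermat, exponent reduces to 198 mod 70 = 58; 49^58 ≡ 40 (mod 71).
Combine by CRT: x ≡ 1 (mod 23), x ≡ 40 (mod 71) ⇒ x ≡ 1105 (mod 1633).

1105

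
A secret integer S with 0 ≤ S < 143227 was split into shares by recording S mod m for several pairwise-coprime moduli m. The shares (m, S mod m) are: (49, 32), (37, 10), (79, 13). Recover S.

From S ≡ 32 (mod 49) write S = 32 + 49t. Substituting into S ≡ 10 (mod 37) gives 49t ≡ 15 (mod 37), and since 12⁻¹ ≡ 34 (mod 37), t ≡ 29. Hence S ≡ 32 + 49·29 = 1453 (mod 1813).
From S ≡ 1453 (mod 1813) write S = 1453 + 1813t. Substituting into S ≡ 13 (mod 79) gives 1813t ≡ 61 (mod 79), and since 75⁻¹ ≡ 59 (mod 79), t ≡ 44. Hence S ≡ 1453 + 1813·44 = 81225 (mod 143227).

81225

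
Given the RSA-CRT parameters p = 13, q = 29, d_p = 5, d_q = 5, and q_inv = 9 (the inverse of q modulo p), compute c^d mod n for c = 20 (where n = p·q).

m₁ = c^(d_p) mod p: c ≡ 7 (mod 13), and 7^5 mod 13 = 11.
m₂ = c^(d_q) mod q: c ≡ 20 (mod 29), and 20^5 mod 29 = 24.
h = q_inv·(m₁ − m₂) mod p = 9·(11 − 24) mod 13 = 0.
m = m₂ + h·q = 24 + 0·29 = 24.

24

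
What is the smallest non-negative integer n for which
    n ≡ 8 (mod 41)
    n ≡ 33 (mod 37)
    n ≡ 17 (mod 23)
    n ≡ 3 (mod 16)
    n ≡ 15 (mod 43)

From n ≡ 8 (mod 41) write n = 8 + 41t. Substituting into n ≡ 33 (mod 37) gives 41t ≡ 25 (mod 37), and since 4⁻¹ ≡ 28 (mod 37), t ≡ 34. Hence n ≡ 8 + 41·34 = 1402 (mod 1517).
From n ≡ 1402 (mod 1517) write n = 1402 + 1517t. Substituting into n ≡ 17 (mod 23) gives 1517t ≡ 18 (mod 23), and since 22⁻¹ ≡ 22 (mod 23), t ≡ 5. Hence n ≡ 1402 + 1517·5 = 8987 (mod 34891).
From n ≡ 8987 (mod 34891) write n = 8987 + 34891t. Substituting into n ≡ 3 (mod 16) gives 34891t ≡ 8 (mod 16), and since 11⁻¹ ≡ 3 (mod 16), t ≡ 8. Hence n ≡ 8987 + 34891·8 = 288115 (mod 558256).
From n ≡ 288115 (mod 558256) write n = 288115 + 558256t. Substituting into n ≡ 15 (mod 43) gives 558256t ≡ 0 (mod 43), and since 30⁻¹ ≡ 33 (mod 43), t ≡ 0. Hence n ≡ 288115 + 558256·0 = 288115 (mod 24005008).

288115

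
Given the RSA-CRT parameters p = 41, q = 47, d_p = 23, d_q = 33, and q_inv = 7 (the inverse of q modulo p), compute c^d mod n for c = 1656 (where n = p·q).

898

m₁ = c^(d_p) mod p: c ≡ 16 (mod 41), and 16^23 mod 41 = 37.
m₂ = c^(d_q) mod q: c ≡ 11 (mod 47), and 11^33 mod 47 = 5.
h = q_inv·(m₁ − m₂) mod p = 7·(37 − 5) mod 41 = 19.
m = m₂ + h·q = 5 + 19·47 = 898.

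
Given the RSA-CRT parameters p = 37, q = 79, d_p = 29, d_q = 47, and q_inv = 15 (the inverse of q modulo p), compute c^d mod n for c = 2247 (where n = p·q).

1417

m₁ = c^(d_p) mod p: c ≡ 27 (mod 37), and 27^29 mod 37 = 11.
m₂ = c^(d_q) mod q: c ≡ 35 (mod 79), and 35^47 mod 79 = 74.
h = q_inv·(m₁ − m₂) mod p = 15·(11 − 74) mod 37 = 17.
m = m₂ + h·q = 74 + 17·79 = 1417.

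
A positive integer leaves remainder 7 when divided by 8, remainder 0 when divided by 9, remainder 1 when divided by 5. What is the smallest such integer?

The moduli are pairwise coprime; M = 8·9·5 = 360.
M/8 = 45; 45 ≡ 5 (mod 8); 5·5 ≡ 1, so inverse 5.
M/9 = 40; 40 ≡ 4 (mod 9); 4·7 ≡ 1, so inverse 7.
M/5 = 72; 72 ≡ 2 (mod 5); 2·3 ≡ 1, so inverse 3.
N ≡ 7·45·5 + 0·40·7 + 1·72·3 = 1791.
1791 mod 360 = 351.

351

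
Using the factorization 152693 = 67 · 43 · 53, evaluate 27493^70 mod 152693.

Mod 67: 27493 ≡ 23; by Fermat, exponent reduces to 70 mod 66 = 4; 23^4 ≡ 49 (mod 67).
Mod 43: 27493 ≡ 16; by Fermat, exponent reduces to 70 mod 42 = 28; 16^28 ≡ 1 (mod 43).
Mod 53: 27493 ≡ 39; by Fermat, exponent reduces to 70 mod 52 = 18; 39^18 ≡ 17 (mod 53).
Combine by CRT: x ≡ 49 (mod 67), x ≡ 1 (mod 43), x ≡ 17 (mod 53) ⇒ x ≡ 143965 (mod 152693).

143965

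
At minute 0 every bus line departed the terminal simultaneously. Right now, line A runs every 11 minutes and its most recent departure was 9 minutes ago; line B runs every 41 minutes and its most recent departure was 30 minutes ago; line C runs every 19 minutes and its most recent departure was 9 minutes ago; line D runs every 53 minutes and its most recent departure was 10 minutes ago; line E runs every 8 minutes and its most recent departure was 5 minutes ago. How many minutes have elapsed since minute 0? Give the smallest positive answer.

2543957

From t ≡ 9 (mod 11) write t = 9 + 11s. Substituting into t ≡ 30 (mod 41) gives 11s ≡ 21 (mod 41), and since 11⁻¹ ≡ 15 (mod 41), s ≡ 28. Hence t ≡ 9 + 11·28 = 317 (mod 451).
From t ≡ 317 (mod 451) write t = 317 + 451s. Substituting into t ≡ 9 (mod 19) gives 451s ≡ 15 (mod 19), and since 14⁻¹ ≡ 15 (mod 19), s ≡ 16. Hence t ≡ 317 + 451·16 = 7533 (mod 8569).
From t ≡ 7533 (mod 8569) write t = 7533 + 8569s. Substituting into t ≡ 10 (mod 53) gives 8569s ≡ 3 (mod 53), and since 36⁻¹ ≡ 28 (mod 53), s ≡ 31. Hence t ≡ 7533 + 8569·31 = 273172 (mod 454157).
From t ≡ 273172 (mod 454157) write t = 273172 + 454157s. Substituting into t ≡ 5 (mod 8) gives 454157s ≡ 1 (mod 8), and since 5⁻¹ ≡ 5 (mod 8), s ≡ 5. Hence t ≡ 273172 + 454157·5 = 2543957 (mod 3633256).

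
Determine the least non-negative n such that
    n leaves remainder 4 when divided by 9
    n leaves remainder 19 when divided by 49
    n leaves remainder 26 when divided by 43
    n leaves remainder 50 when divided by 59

The moduli are pairwise coprime; M = 9·49·43·59 = 1118817.
M/9 = 124313; 124313 ≡ 5 (mod 9); 5·2 ≡ 1, so inverse 2.
M/49 = 22833; 22833 ≡ 48 (mod 49); 48·48 ≡ 1, so inverse 48.
M/43 = 26019; 26019 ≡ 4 (mod 43); 4·11 ≡ 1, so inverse 11.
M/59 = 18963; 18963 ≡ 24 (mod 59); 24·32 ≡ 1, so inverse 32.
n ≡ 4·124313·2 + 19·22833·48 + 26·26019·11 + 50·18963·32 = 59600434.
59600434 mod 1118817 = 303133.

303133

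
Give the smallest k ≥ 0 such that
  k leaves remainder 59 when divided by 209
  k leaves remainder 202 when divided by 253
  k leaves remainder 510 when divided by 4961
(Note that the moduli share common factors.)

1473927

Combine the congruences pairwise.
gcd(209, 253) = 11 and 11 | (202 − 59), so the pair is consistent; merging gives k ≡ 2985 (mod 4807), where 4807 = lcm(209, 253).
gcd(4807, 4961) = 11 and 11 | (510 − 2985), so the pair is consistent; merging gives k ≡ 1473927 (mod 2167957), where 2167957 = lcm(4807, 4961).
The solution is unique modulo lcm(209, 253, 4961) = 2167957.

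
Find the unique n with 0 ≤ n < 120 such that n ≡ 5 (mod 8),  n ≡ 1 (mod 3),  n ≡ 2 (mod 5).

From n ≡ 5 (mod 8) write n = 5 + 8t. Substituting into n ≡ 1 (mod 3) gives 8t ≡ 2 (mod 3), and since 2⁻¹ ≡ 2 (mod 3), t ≡ 1. Hence n ≡ 5 + 8·1 = 13 (mod 24).
From n ≡ 13 (mod 24) write n = 13 + 24t. Substituting into n ≡ 2 (mod 5) gives 24t ≡ 4 (mod 5), and since 4⁻¹ ≡ 4 (mod 5), t ≡ 1. Hence n ≡ 13 + 24·1 = 37 (mod 120).

37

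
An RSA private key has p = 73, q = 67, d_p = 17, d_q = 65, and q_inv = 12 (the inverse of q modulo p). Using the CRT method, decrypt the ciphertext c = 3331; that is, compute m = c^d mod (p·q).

m₁ = c^(d_p) mod p: c ≡ 46 (mod 73), and 46^17 mod 73 = 46.
m₂ = c^(d_q) mod q: c ≡ 48 (mod 67), and 48^65 mod 67 = 7.
h = q_inv·(m₁ − m₂) mod p = 12·(46 − 7) mod 73 = 30.
m = m₂ + h·q = 7 + 30·67 = 2017.

2017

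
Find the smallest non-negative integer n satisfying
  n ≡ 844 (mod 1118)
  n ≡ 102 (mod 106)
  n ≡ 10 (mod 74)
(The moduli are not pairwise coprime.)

60098

gcd(1118, 106) = 2 and 2 | (102 − 844), so the pair is consistent; merging gives n ≡ 844 (mod 59254), where 59254 = lcm(1118, 106).
gcd(59254, 74) = 2 and 2 | (10 − 844), so the pair is consistent; merging gives n ≡ 60098 (mod 2192398), where 2192398 = lcm(59254, 74).
The solution is unique modulo lcm(1118, 106, 74) = 2192398.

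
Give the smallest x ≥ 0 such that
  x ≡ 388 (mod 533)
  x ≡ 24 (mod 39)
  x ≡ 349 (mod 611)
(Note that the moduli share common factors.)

63282

gcd(533, 39) = 13 and 13 | (24 − 388), so the pair is consistent; merging gives x ≡ 921 (mod 1599), where 1599 = lcm(533, 39).
gcd(1599, 611) = 13 and 13 | (349 − 921), so the pair is consistent; merging gives x ≡ 63282 (mod 75153), where 75153 = lcm(1599, 611).
The solution is unique modulo lcm(533, 39, 611) = 75153.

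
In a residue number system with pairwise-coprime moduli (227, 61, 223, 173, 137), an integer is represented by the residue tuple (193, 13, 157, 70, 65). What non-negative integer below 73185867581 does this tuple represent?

From x ≡ 193 (mod 227) write x = 193 + 227t. Substituting into x ≡ 13 (mod 61) gives 227t ≡ 3 (mod 61), and since 44⁻¹ ≡ 43 (mod 61), t ≡ 7. Hence x ≡ 193 + 227·7 = 1782 (mod 13847).
From x ≡ 1782 (mod 13847) write x = 1782 + 13847t. Substituting into x ≡ 157 (mod 223) gives 13847t ≡ 159 (mod 223), and since 21⁻¹ ≡ 85 (mod 223), t ≡ 135. Hence x ≡ 1782 + 13847·135 = 1871127 (mod 3087881).
From x ≡ 1871127 (mod 3087881) write x = 1871127 + 3087881t. Substituting into x ≡ 70 (mod 173) gives 3087881t ≡ 111 (mod 173), and since 4⁻¹ ≡ 130 (mod 173), t ≡ 71. Hence x ≡ 1871127 + 3087881·71 = 221110678 (mod 534203413).
From x ≡ 221110678 (mod 534203413) write x = 221110678 + 534203413t. Substituting into x ≡ 65 (mod 137) gives 534203413t ≡ 126 (mod 137), and since 135⁻¹ ≡ 68 (mod 137), t ≡ 74. Hence x ≡ 221110678 + 534203413·74 = 39752163240 (mod 73185867581).

39752163240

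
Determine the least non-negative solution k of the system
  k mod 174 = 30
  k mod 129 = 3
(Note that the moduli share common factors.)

gcd(174, 129) = 3 and 3 | (3 − 30), so the pair is consistent; merging gives k ≡ 1422 (mod 7482), where 7482 = lcm(174, 129).
The solution is unique modulo lcm(174, 129) = 7482.

1422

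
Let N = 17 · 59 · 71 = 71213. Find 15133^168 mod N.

Mod 17: 15133 ≡ 3; by Fermat, exponent reduces to 168 mod 16 = 8; 3^8 ≡ 16 (mod 17).
Mod 59: 15133 ≡ 29; by Fermat, exponent reduces to 168 mod 58 = 52; 29^52 ≡ 5 (mod 59).
Mod 71: 15133 ≡ 10; by Fermat, exponent reduces to 168 mod 70 = 28; 10^28 ≡ 57 (mod 71).
Combine by CRT: x ≡ 16 (mod 17), x ≡ 5 (mod 59), x ≡ 57 (mod 71) ⇒ x ≡ 6731 (mod 71213).

6731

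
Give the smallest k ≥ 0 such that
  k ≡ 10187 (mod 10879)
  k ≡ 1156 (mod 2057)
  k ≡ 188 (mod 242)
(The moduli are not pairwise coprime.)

3197734

gcd(10879, 2057) = 11 and 11 | (1156 − 10187), so the pair is consistent; merging gives k ≡ 1163361 (mod 2034373), where 2034373 = lcm(10879, 2057).
gcd(2034373, 242) = 121 and 121 | (188 − 1163361), so the pair is consistent; merging gives k ≡ 3197734 (mod 4068746), where 4068746 = lcm(2034373, 242).
The solution is unique modulo lcm(10879, 2057, 242) = 4068746.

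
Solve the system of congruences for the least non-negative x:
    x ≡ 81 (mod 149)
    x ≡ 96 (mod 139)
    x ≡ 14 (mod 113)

1750384

From x ≡ 81 (mod 149) write x = 81 + 149t. Substituting into x ≡ 96 (mod 139) gives 149t ≡ 15 (mod 139), and since 10⁻¹ ≡ 14 (mod 139), t ≡ 71. Hence x ≡ 81 + 149·71 = 10660 (mod 20711).
From x ≡ 10660 (mod 20711) write x = 10660 + 20711t. Substituting into x ≡ 14 (mod 113) gives 20711t ≡ 89 (mod 113), and since 32⁻¹ ≡ 53 (mod 113), t ≡ 84. Hence x ≡ 10660 + 20711·84 = 1750384 (mod 2340343).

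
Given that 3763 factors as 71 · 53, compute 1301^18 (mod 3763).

3296

Mod 71: 1301 ≡ 23; 23^18 ≡ 30 (mod 71).
Mod 53: 1301 ≡ 29; 29^18 ≡ 10 (mod 53).
Combine by CRT: x ≡ 30 (mod 71), x ≡ 10 (mod 53) ⇒ x ≡ 3296 (mod 3763).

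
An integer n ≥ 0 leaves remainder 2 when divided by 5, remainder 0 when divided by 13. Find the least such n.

52

From n ≡ 2 (mod 5) write n = 2 + 5t. Substituting into n ≡ 0 (mod 13) gives 5t ≡ 11 (mod 13), and since 5⁻¹ ≡ 8 (mod 13), t ≡ 10. Hence n ≡ 2 + 5·10 = 52 (mod 65).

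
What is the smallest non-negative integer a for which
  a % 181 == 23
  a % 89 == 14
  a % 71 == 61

402205

The moduli are pairwise coprime; N = 181·89·71 = 1143739.
N/181 = 6319; 6319 ≡ 165 (mod 181); 165·147 ≡ 1, so inverse 147.
N/89 = 12851; 12851 ≡ 35 (mod 89); 35·28 ≡ 1, so inverse 28.
N/71 = 16109; 16109 ≡ 63 (mod 71); 63·62 ≡ 1, so inverse 62.
a ≡ 23·6319·147 + 14·12851·28 + 61·16109·62 = 87326369.
87326369 mod 1143739 = 402205.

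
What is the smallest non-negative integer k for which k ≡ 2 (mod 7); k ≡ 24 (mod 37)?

135

From k ≡ 2 (mod 7) write k = 2 + 7t. Substituting into k ≡ 24 (mod 37) gives 7t ≡ 22 (mod 37), and since 7⁻¹ ≡ 16 (mod 37), t ≡ 19. Hence k ≡ 2 + 7·19 = 135 (mod 259).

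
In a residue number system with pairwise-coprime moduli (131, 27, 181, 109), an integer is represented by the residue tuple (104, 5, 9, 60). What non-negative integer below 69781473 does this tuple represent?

3369686

The moduli are pairwise coprime; N = 131·27·181·109 = 69781473.
N/131 = 532683; 532683 ≡ 37 (mod 131); 37·85 ≡ 1, so inverse 85.
N/27 = 2584499; 2584499 ≡ 5 (mod 27); 5·11 ≡ 1, so inverse 11.
N/181 = 385533; 385533 ≡ 3 (mod 181); 3·121 ≡ 1, so inverse 121.
N/109 = 640197; 640197 ≡ 40 (mod 109); 40·30 ≡ 1, so inverse 30.
x ≡ 104·532683·85 + 5·2584499·11 + 9·385533·121 + 60·640197·30 = 6423265202.
6423265202 mod 69781473 = 3369686.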